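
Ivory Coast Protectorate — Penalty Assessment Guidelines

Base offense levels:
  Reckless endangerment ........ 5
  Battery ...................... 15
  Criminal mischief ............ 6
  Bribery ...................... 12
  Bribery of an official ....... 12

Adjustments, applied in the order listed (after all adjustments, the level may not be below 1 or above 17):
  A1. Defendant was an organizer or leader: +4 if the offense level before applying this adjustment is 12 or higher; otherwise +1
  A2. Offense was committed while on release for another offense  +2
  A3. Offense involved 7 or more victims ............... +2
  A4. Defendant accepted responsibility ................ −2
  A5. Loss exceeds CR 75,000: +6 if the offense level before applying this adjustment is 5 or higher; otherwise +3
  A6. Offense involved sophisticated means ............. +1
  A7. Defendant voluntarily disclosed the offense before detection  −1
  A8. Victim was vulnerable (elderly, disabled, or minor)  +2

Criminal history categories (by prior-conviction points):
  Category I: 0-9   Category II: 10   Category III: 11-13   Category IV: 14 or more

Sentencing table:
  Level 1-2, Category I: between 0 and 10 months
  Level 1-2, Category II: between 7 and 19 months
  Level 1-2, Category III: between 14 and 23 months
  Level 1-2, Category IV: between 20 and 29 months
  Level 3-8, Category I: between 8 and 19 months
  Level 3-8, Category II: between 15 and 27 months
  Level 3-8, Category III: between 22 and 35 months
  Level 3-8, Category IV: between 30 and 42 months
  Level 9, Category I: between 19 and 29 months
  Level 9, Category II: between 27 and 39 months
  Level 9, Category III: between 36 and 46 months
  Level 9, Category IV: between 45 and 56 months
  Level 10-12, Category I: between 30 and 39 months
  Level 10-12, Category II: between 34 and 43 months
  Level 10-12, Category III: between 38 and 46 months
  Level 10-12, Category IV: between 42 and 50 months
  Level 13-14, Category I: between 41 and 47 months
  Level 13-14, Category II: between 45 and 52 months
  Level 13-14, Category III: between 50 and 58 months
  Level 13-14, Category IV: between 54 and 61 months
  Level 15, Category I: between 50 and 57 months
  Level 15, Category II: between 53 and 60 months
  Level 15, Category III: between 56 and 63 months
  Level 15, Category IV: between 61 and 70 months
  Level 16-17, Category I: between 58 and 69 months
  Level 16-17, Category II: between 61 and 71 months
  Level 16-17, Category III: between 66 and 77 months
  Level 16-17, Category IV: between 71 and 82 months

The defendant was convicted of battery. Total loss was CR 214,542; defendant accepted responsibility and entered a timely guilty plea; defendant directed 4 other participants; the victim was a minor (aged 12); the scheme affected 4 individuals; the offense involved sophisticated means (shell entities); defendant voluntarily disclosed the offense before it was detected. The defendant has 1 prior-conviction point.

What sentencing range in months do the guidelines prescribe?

58-69 months

Base offense level for battery: 15.
A1 applies (level before this adjustment is 15 ≥ 12, so +4): 15 + 4 = 19.
A4 applies: 19 − 2 = 17.
A5 applies (level before this adjustment is 17 ≥ 5, so +6): 17 + 6 = 23.
A6 applies: 23 + 1 = 24.
A7 applies: 24 − 1 = 23.
A8 applies: 23 + 2 = 25.
Level 25 exceeds the maximum of 17; capped at 17.
Final offense level: 17.
Criminal history: 1 prior point → Category I (0-9).
Level 17 falls in the 16-17 band.
Grid: Level 16-17 × Category I = 58-69 months.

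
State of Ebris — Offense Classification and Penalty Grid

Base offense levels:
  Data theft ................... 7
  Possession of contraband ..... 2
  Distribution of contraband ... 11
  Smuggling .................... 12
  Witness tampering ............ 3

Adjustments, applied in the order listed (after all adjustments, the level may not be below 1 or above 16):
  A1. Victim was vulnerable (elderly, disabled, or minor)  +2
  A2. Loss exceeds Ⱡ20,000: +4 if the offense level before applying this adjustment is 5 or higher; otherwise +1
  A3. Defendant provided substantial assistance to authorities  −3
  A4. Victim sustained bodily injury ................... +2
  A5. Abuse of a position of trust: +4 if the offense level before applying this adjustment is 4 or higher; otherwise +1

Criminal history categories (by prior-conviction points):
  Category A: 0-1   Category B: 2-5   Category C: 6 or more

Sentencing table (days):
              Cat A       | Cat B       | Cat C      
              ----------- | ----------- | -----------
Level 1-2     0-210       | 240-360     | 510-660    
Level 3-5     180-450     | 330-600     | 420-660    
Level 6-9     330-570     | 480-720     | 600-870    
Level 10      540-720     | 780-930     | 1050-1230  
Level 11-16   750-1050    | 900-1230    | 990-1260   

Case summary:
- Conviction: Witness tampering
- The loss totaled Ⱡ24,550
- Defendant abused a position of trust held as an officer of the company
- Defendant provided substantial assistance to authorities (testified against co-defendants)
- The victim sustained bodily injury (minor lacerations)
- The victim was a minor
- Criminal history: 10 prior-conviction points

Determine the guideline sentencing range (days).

990-1260 days

Base offense level for witness tampering: 3.
A1 applies: 3 + 2 = 5.
A2 applies (level before this adjustment is 5 ≥ 5, so +4): 5 + 4 = 9.
A3 applies: 9 − 3 = 6.
A4 applies: 6 + 2 = 8.
A5 applies (level before this adjustment is 8 ≥ 4, so +4): 8 + 4 = 12.
Final offense level: 12.
Criminal history: 10 prior points → Category C (6+).
Level 12 falls in the 11-16 band.
Grid: Level 11-16 × Category C = 990-1260 days.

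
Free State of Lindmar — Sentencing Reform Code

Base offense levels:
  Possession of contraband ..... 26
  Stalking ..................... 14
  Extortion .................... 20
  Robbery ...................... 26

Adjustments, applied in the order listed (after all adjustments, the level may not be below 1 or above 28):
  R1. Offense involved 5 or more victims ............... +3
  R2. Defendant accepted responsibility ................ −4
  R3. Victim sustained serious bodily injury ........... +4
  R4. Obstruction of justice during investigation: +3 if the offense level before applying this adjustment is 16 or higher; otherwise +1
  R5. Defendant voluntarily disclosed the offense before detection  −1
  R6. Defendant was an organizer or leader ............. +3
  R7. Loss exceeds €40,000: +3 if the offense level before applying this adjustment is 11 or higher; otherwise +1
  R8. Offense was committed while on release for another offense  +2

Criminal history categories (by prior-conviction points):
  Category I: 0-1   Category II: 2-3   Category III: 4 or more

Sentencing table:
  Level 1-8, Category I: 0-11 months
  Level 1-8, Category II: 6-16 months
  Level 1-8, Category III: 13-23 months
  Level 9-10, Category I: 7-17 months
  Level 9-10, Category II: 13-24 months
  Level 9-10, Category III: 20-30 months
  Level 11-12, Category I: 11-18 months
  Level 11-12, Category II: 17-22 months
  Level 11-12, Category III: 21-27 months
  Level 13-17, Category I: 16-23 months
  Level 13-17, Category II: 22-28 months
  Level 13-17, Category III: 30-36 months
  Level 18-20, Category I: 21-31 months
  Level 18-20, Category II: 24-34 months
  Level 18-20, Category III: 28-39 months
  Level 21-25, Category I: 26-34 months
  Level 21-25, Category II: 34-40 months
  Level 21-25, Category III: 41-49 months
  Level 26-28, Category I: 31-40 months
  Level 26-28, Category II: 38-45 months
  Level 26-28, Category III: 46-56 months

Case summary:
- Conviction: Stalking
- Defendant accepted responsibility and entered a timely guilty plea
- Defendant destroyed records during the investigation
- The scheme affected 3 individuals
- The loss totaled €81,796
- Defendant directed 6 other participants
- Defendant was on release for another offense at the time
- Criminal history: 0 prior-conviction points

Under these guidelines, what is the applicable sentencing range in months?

21-31 months

Base offense level for stalking: 14.
R2 applies: 14 − 4 = 10.
R4 applies (level before this adjustment is 10 < 16, so +1): 10 + 1 = 11.
R6 applies: 11 + 3 = 14.
R7 applies (level before this adjustment is 14 ≥ 11, so +3): 14 + 3 = 17.
R8 applies: 17 + 2 = 19.
Final offense level: 19.
Criminal history: 0 prior points → Category I (0-1).
Level 19 falls in the 18-20 band.
Grid: Level 18-20 × Category I = 21-31 months.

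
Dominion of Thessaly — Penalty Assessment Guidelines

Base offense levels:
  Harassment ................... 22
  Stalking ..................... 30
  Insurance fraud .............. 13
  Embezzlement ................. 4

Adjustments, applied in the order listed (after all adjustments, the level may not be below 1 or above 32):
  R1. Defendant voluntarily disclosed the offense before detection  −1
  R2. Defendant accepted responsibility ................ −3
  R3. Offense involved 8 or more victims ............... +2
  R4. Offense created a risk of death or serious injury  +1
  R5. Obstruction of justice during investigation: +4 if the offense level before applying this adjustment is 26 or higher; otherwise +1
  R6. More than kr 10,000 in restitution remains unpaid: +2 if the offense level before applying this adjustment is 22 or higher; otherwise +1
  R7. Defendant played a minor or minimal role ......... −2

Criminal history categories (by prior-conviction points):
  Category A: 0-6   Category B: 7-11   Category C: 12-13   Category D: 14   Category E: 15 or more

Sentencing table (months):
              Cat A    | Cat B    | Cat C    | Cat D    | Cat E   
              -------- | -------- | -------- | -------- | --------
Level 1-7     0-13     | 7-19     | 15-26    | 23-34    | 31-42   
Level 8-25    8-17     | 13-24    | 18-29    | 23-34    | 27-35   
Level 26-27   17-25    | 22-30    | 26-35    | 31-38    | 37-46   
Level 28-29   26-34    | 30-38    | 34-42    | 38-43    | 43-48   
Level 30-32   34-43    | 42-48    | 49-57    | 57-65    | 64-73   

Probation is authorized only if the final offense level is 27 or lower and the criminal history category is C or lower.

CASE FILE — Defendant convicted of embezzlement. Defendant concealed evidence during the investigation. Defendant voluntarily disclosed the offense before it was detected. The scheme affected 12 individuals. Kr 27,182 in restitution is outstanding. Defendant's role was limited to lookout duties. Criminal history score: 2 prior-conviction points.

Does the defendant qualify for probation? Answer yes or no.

Yes

Base offense level for embezzlement: 4.
R1 applies: 4 − 1 = 3.
R3 applies: 3 + 2 = 5.
R5 applies (level before this adjustment is 5 < 26, so +1): 5 + 1 = 6.
R6 applies (level before this adjustment is 6 < 22, so +1): 6 + 1 = 7.
R7 applies: 7 − 2 = 5.
Final offense level: 5.
Criminal history: 2 prior points → Category A (0-6).
Level 5 falls in the 1-7 band.
Grid: Level 1-7 × Category A = 0-13 months.
Probation check: level 5 ≤ 27 and category A ≤ C → eligible.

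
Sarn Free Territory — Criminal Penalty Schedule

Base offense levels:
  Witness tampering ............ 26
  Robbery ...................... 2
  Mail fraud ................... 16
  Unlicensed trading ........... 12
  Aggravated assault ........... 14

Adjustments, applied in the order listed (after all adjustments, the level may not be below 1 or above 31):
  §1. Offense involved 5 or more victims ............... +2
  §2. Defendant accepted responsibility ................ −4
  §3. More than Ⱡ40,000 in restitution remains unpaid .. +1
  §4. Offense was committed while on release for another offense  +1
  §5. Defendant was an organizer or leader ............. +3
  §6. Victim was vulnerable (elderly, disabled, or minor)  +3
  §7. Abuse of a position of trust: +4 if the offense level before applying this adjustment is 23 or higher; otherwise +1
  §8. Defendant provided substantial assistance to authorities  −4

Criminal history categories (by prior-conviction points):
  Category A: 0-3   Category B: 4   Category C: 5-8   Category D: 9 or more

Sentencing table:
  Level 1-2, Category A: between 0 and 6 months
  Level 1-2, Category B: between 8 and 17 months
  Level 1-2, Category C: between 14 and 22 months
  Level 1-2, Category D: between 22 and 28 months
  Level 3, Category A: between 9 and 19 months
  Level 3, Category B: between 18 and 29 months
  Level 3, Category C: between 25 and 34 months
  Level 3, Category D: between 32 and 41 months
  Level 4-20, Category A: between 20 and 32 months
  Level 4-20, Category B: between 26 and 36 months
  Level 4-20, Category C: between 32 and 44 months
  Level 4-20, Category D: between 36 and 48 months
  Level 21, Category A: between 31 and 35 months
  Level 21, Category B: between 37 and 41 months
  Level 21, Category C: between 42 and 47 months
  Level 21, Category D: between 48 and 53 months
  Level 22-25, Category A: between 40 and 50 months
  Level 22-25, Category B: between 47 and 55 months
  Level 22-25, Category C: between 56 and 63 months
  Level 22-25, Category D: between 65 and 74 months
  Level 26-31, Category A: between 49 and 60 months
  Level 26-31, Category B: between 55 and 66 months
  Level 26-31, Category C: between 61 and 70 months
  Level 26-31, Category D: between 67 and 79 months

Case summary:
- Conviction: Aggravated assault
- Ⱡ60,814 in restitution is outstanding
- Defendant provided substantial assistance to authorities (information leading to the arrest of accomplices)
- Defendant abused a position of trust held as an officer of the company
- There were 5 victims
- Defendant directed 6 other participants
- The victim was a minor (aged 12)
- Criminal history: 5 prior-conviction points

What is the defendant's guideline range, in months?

56-63 months

Base offense level for aggravated assault: 14.
§1 applies: 14 + 2 = 16.
§3 applies: 16 + 1 = 17.
§4 does not apply.
§5 applies: 17 + 3 = 20.
§6 applies: 20 + 3 = 23.
§7 applies (level before this adjustment is 23 ≥ 23, so +4): 23 + 4 = 27.
§8 applies: 27 − 4 = 23.
Final offense level: 23.
Criminal history: 5 prior points → Category C (5-8).
Level 23 falls in the 22-25 band.
Grid: Level 22-25 × Category C = 56-63 months.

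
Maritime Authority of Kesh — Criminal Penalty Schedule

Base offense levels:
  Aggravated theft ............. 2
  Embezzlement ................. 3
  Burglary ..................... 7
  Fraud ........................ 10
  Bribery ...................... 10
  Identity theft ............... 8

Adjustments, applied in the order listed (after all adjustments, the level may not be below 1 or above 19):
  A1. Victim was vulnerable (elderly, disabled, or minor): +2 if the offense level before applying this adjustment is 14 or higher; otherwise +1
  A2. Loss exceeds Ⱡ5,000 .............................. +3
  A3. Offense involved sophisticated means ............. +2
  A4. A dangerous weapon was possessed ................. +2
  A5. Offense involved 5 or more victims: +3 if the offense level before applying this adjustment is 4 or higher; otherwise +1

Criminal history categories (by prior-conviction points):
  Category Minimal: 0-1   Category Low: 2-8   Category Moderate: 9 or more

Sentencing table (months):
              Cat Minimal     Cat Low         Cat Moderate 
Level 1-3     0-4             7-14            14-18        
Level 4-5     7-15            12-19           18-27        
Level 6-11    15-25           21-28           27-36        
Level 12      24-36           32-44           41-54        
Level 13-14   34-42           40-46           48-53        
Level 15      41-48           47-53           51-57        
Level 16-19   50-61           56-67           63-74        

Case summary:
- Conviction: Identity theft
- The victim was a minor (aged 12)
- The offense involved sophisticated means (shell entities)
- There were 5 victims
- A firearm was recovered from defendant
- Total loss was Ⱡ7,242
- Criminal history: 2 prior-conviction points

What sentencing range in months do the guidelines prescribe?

Base offense level for identity theft: 8.
A1 applies (level before this adjustment is 8 < 14, so +1): 8 + 1 = 9.
A2 applies: 9 + 3 = 12.
A3 applies: 12 + 2 = 14.
A4 applies: 14 + 2 = 16.
A5 applies (level before this adjustment is 16 ≥ 4, so +3): 16 + 3 = 19.
Final offense level: 19.
Criminal history: 2 prior points → Category Low (2-8).
Level 19 falls in the 16-19 band.
Grid: Level 16-19 × Category Low = 56-67 months.

56-67 months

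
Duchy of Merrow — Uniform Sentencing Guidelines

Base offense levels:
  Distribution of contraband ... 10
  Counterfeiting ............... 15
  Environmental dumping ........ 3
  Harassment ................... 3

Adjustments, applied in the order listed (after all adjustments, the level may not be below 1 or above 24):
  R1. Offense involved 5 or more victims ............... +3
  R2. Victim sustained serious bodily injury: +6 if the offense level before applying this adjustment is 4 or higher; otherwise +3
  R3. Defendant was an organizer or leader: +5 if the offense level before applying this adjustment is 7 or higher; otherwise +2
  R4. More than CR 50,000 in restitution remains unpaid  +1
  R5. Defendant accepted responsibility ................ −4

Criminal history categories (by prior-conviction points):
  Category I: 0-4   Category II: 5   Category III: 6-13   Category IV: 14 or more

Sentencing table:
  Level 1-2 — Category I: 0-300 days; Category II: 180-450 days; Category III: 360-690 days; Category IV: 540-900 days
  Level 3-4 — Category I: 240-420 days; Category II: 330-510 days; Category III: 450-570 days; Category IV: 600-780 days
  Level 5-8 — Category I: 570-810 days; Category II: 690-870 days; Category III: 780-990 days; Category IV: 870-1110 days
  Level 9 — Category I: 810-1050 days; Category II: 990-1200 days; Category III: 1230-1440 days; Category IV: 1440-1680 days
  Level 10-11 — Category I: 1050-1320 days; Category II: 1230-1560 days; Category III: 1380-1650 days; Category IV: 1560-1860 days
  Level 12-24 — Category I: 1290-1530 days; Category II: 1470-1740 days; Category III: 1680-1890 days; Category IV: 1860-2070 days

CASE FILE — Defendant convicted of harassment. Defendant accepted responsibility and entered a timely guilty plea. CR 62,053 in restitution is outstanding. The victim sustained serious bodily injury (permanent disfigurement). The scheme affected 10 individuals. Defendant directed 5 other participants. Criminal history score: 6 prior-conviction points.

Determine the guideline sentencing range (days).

1680-1890 days

Base offense level for harassment: 3.
R1 applies: 3 + 3 = 6.
R2 applies (level before this adjustment is 6 ≥ 4, so +6): 6 + 6 = 12.
R3 applies (level before this adjustment is 12 ≥ 7, so +5): 12 + 5 = 17.
R4 applies: 17 + 1 = 18.
R5 applies: 18 − 4 = 14.
Final offense level: 14.
Criminal history: 6 prior points → Category III (6-13).
Level 14 falls in the 12-24 band.
Grid: Level 12-24 × Category III = 1680-1890 days.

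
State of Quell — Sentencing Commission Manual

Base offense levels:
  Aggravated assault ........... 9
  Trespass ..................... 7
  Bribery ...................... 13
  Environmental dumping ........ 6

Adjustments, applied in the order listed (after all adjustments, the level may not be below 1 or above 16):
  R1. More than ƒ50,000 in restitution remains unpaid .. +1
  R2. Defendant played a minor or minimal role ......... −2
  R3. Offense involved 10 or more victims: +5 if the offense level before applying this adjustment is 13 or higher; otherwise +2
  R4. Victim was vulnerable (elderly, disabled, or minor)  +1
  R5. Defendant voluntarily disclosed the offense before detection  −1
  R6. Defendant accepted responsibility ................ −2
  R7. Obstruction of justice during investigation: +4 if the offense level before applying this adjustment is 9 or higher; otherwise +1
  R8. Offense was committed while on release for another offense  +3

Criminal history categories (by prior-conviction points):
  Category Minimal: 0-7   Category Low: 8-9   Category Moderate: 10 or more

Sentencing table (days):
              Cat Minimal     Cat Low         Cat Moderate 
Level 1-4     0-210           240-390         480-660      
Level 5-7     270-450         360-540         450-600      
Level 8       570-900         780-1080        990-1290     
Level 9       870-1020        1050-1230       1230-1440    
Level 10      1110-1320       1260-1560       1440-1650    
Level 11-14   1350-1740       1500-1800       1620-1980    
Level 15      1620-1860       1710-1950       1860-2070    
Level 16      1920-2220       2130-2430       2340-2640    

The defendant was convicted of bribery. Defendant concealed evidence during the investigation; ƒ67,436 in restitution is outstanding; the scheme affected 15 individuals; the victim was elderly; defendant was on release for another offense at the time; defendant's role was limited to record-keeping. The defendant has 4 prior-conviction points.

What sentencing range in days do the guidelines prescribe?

Base offense level for bribery: 13.
R1 applies: 13 + 1 = 14.
R2 applies: 14 − 2 = 12.
R3 applies (level before this adjustment is 12 < 13, so +2): 12 + 2 = 14.
R4 applies: 14 + 1 = 15.
R5 does not apply.
R7 applies (level before this adjustment is 15 ≥ 9, so +4): 15 + 4 = 19.
R8 applies: 19 + 3 = 22.
Level 22 exceeds the maximum of 16; capped at 16.
Final offense level: 16.
Criminal history: 4 prior points → Category Minimal (0-7).
Level 16 falls in the 16 band.
Grid: Level 16 × Category Minimal = 1920-2220 days.

1920-2220 days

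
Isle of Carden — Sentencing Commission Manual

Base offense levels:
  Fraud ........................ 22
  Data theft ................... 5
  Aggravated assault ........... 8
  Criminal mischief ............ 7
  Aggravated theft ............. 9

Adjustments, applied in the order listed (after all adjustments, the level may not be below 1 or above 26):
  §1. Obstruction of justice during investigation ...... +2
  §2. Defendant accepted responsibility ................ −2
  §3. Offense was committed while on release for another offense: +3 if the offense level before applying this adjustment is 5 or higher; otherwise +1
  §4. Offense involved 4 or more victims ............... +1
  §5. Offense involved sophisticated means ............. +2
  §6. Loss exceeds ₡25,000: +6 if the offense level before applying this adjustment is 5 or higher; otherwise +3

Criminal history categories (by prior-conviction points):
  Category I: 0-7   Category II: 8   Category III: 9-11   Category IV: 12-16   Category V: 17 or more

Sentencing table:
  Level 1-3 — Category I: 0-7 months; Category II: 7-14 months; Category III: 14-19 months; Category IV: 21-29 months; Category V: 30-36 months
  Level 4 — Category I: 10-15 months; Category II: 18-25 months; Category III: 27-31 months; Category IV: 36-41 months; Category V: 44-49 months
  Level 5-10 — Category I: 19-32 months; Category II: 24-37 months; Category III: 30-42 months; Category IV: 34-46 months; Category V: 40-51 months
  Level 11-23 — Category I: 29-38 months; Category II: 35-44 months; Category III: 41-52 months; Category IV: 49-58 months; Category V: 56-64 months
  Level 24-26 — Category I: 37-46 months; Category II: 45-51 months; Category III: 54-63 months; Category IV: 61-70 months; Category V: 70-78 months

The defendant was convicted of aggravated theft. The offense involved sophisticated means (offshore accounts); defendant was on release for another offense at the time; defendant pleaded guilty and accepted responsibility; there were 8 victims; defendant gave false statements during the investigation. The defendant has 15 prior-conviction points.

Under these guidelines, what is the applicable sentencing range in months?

49-58 months

Base offense level for aggravated theft: 9.
§1 applies: 9 + 2 = 11.
§2 applies: 11 − 2 = 9.
§3 applies (level before this adjustment is 9 ≥ 5, so +3): 9 + 3 = 12.
§4 applies: 12 + 1 = 13.
§5 applies: 13 + 2 = 15.
§6 does not apply.
Final offense level: 15.
Criminal history: 15 prior points → Category IV (12-16).
Level 15 falls in the 11-23 band.
Grid: Level 11-23 × Category IV = 49-58 months.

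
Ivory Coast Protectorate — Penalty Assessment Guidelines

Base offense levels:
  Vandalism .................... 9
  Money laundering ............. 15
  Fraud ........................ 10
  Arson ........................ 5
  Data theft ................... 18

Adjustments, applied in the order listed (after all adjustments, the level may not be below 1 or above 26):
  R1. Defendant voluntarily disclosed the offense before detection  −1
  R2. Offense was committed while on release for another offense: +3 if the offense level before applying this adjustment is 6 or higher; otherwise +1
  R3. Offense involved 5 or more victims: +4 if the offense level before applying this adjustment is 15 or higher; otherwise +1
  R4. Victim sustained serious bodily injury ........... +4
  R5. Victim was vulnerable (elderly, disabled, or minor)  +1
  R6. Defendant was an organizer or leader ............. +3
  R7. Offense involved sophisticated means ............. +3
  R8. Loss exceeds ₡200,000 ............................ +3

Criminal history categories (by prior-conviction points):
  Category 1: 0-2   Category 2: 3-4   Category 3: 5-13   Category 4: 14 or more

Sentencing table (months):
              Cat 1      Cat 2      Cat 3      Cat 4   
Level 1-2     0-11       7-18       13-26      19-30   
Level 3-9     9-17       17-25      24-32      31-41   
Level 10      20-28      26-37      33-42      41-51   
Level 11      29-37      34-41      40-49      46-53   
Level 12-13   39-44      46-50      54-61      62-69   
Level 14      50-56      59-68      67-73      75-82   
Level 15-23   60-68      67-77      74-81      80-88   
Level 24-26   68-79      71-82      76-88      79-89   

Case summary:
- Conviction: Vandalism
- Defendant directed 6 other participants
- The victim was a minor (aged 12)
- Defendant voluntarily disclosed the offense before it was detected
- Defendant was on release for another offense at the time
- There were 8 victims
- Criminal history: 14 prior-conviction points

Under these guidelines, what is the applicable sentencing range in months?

Base offense level for vandalism: 9.
R1 applies: 9 − 1 = 8.
R2 applies (level before this adjustment is 8 ≥ 6, so +3): 8 + 3 = 11.
R3 applies (level before this adjustment is 11 < 15, so +1): 11 + 1 = 12.
R4 does not apply.
R5 applies: 12 + 1 = 13.
R6 applies: 13 + 3 = 16.
Final offense level: 16.
Criminal history: 14 prior points → Category 4 (14+).
Level 16 falls in the 15-23 band.
Grid: Level 15-23 × Category 4 = 80-88 months.

80-88 months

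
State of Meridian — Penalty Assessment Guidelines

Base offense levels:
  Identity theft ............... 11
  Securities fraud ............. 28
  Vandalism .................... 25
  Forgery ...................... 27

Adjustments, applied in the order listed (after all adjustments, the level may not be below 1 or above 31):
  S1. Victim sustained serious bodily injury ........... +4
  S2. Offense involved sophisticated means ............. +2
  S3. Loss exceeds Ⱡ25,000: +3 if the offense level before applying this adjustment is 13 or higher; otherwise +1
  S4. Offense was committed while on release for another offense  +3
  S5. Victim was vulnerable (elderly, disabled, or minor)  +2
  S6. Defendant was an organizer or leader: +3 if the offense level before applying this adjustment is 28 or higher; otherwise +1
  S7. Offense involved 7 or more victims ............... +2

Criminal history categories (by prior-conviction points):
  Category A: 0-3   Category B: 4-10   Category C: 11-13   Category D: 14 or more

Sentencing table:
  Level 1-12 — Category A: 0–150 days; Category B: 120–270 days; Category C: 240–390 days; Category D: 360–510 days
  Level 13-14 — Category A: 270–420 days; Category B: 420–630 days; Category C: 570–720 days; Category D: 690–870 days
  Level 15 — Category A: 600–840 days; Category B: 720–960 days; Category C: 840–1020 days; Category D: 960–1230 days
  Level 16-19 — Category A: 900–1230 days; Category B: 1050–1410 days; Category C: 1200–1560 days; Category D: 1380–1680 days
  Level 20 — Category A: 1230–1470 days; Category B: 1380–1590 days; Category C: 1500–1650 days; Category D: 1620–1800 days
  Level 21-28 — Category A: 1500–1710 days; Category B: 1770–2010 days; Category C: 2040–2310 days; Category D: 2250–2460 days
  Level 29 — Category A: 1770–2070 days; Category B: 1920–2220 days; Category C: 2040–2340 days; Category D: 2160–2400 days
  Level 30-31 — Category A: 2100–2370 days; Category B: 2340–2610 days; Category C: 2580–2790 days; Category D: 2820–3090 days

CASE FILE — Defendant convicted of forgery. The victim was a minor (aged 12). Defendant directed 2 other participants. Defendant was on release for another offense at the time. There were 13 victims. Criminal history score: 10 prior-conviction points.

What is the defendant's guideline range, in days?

Base offense level for forgery: 27.
S1 does not apply.
S2 does not apply.
S3 does not apply.
S4 applies: 27 + 3 = 30.
S5 applies: 30 + 2 = 32.
S6 applies (level before this adjustment is 32 ≥ 28, so +3): 32 + 3 = 35.
S7 applies: 35 + 2 = 37.
Level 37 exceeds the maximum of 31; capped at 31.
Final offense level: 31.
Criminal history: 10 prior points → Category B (4-10).
Level 31 falls in the 30-31 band.
Grid: Level 30-31 × Category B = 2340-2610 days.

2340-2610 days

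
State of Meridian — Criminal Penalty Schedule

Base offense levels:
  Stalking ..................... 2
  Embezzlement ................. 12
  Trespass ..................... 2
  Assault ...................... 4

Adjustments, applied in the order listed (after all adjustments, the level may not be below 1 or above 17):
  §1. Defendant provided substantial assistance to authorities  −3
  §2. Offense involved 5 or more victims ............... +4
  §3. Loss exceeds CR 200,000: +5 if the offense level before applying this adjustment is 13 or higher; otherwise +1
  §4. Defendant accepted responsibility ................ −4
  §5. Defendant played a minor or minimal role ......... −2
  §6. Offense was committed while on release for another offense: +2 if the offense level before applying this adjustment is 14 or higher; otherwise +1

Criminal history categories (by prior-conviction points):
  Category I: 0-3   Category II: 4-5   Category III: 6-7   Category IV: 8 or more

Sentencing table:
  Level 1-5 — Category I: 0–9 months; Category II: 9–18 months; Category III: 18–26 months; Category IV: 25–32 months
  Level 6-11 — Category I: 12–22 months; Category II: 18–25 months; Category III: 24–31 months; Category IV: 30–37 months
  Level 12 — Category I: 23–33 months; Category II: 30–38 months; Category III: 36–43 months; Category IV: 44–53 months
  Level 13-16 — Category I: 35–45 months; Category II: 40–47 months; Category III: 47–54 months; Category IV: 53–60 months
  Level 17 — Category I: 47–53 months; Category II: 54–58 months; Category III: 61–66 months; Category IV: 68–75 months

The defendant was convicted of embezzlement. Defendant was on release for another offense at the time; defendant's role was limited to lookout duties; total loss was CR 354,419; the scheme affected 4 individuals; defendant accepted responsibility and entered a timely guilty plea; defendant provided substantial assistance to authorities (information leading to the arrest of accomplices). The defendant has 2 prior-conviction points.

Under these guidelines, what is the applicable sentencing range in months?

0-9 months

Base offense level for embezzlement: 12.
§1 applies: 12 − 3 = 9.
§2 does not apply.
§3 applies (level before this adjustment is 9 < 13, so +1): 9 + 1 = 10.
§4 applies: 10 − 4 = 6.
§5 applies: 6 − 2 = 4.
§6 applies (level before this adjustment is 4 < 14, so +1): 4 + 1 = 5.
Final offense level: 5.
Criminal history: 2 prior points → Category I (0-3).
Level 5 falls in the 1-5 band.
Grid: Level 1-5 × Category I = 0-9 months.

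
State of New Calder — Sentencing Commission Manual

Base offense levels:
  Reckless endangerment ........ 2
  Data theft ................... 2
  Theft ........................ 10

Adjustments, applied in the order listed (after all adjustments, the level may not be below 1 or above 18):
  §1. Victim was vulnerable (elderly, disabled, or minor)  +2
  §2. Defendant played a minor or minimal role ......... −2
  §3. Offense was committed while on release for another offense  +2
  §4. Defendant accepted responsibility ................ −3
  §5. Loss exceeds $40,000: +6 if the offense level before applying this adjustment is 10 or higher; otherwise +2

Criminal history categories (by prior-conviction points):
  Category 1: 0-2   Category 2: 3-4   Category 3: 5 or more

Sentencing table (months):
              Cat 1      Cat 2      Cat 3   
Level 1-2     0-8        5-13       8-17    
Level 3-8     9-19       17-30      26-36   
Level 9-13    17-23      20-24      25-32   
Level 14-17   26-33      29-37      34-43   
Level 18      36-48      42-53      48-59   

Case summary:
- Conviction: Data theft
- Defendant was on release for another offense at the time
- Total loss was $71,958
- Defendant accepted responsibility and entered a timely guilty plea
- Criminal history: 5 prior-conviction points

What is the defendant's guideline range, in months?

26-36 months

Base offense level for data theft: 2.
§2 does not apply.
§3 applies: 2 + 2 = 4.
§4 applies: 4 − 3 = 1.
§5 applies (level before this adjustment is 1 < 10, so +2): 1 + 2 = 3.
Final offense level: 3.
Criminal history: 5 prior points → Category 3 (5+).
Level 3 falls in the 3-8 band.
Grid: Level 3-8 × Category 3 = 26-36 months.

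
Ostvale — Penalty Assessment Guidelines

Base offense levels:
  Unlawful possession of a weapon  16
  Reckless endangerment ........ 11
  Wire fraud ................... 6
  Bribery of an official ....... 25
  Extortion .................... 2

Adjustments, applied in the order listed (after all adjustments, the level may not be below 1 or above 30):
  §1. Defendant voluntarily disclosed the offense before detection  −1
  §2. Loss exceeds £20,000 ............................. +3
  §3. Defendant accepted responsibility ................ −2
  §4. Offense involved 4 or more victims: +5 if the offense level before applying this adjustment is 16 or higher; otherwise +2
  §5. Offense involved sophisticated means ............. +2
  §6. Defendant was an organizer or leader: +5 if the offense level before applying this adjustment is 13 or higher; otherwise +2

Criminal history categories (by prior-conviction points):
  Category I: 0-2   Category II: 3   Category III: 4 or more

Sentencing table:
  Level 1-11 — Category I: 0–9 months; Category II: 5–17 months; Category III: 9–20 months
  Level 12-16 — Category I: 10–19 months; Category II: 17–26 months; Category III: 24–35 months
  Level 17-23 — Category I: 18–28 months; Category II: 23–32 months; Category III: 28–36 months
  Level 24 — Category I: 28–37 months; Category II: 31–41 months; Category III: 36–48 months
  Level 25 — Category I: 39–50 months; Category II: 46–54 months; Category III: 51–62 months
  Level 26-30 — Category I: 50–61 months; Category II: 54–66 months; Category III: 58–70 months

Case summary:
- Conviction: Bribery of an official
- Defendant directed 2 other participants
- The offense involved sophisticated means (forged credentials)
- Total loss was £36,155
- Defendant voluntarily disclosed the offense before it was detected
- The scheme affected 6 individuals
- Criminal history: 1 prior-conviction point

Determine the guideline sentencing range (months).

Base offense level for bribery of an official: 25.
§1 applies: 25 − 1 = 24.
§2 applies: 24 + 3 = 27.
§3 does not apply.
§4 applies (level before this adjustment is 27 ≥ 16, so +5): 27 + 5 = 32.
§5 applies: 32 + 2 = 34.
§6 applies (level before this adjustment is 34 ≥ 13, so +5): 34 + 5 = 39.
Level 39 exceeds the maximum of 30; capped at 30.
Final offense level: 30.
Criminal history: 1 prior point → Category I (0-2).
Level 30 falls in the 26-30 band.
Grid: Level 26-30 × Category I = 50-61 months.

50-61 months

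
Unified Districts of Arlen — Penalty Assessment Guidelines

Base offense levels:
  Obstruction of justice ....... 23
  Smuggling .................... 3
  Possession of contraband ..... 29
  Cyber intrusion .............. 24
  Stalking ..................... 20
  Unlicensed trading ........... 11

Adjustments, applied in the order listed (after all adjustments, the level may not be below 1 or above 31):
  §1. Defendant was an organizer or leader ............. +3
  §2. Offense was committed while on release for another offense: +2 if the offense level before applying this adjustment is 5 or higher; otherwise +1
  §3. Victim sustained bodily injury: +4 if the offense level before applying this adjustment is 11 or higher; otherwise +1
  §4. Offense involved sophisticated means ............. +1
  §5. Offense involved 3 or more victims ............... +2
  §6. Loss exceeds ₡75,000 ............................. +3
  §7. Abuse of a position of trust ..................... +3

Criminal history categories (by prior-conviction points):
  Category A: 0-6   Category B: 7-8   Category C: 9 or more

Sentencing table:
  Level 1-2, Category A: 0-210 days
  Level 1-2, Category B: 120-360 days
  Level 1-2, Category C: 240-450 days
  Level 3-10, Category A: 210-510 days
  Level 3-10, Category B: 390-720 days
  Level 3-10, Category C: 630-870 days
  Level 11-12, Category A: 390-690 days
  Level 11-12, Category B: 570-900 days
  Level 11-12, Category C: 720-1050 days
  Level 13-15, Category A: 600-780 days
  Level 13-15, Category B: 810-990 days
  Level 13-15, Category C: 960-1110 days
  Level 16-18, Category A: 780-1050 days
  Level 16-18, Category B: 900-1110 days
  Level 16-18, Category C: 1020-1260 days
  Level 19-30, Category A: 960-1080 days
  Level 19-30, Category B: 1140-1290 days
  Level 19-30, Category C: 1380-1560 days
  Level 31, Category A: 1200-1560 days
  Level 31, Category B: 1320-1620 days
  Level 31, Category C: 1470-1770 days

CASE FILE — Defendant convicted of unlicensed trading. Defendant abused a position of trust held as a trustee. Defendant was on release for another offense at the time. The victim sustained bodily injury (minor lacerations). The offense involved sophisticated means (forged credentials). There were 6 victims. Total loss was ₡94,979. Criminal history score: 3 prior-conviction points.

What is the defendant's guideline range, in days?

960-1080 days

Base offense level for unlicensed trading: 11.
§1 does not apply.
§2 applies (level before this adjustment is 11 ≥ 5, so +2): 11 + 2 = 13.
§3 applies (level before this adjustment is 13 ≥ 11, so +4): 13 + 4 = 17.
§4 applies: 17 + 1 = 18.
§5 applies: 18 + 2 = 20.
§6 applies: 20 + 3 = 23.
§7 applies: 23 + 3 = 26.
Final offense level: 26.
Criminal history: 3 prior points → Category A (0-6).
Level 26 falls in the 19-30 band.
Grid: Level 19-30 × Category A = 960-1080 days.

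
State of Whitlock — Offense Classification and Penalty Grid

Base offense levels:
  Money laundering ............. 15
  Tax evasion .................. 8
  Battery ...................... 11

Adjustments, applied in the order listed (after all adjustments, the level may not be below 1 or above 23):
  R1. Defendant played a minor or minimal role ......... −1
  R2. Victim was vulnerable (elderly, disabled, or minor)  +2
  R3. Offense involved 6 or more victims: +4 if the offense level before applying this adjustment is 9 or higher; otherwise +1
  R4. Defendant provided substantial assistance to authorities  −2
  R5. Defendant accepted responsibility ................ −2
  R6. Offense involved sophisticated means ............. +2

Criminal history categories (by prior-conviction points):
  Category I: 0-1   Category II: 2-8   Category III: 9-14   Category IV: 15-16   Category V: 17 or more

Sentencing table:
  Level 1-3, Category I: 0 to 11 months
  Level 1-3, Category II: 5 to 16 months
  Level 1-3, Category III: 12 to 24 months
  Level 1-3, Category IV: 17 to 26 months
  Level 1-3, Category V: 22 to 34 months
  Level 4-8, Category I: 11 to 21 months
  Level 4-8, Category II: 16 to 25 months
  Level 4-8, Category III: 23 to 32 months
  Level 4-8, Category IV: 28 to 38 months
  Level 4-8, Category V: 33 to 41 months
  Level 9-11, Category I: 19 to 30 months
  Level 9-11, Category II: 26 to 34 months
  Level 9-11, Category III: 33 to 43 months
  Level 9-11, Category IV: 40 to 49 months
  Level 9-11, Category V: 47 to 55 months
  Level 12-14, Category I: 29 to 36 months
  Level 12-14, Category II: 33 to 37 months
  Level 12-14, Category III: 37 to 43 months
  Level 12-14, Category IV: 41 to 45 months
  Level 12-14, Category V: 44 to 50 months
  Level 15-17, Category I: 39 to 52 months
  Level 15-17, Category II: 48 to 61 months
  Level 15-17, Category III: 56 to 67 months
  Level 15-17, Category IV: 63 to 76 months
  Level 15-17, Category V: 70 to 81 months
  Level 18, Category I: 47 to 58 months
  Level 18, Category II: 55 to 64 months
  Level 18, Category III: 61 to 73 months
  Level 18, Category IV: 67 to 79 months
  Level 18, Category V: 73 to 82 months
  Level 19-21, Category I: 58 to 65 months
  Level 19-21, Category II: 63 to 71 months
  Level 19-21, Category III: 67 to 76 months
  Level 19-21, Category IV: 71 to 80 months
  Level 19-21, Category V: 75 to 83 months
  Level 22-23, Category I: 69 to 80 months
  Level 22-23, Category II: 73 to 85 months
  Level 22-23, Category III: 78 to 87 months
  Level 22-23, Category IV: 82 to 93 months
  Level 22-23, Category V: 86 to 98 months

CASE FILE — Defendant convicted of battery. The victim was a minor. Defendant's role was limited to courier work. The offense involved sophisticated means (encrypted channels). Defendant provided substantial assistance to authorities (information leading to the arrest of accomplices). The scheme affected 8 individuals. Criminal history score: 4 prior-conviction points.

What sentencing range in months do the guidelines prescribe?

48-61 months

Base offense level for battery: 11.
R1 applies: 11 − 1 = 10.
R2 applies: 10 + 2 = 12.
R3 applies (level before this adjustment is 12 ≥ 9, so +4): 12 + 4 = 16.
R4 applies: 16 − 2 = 14.
R6 applies: 14 + 2 = 16.
Final offense level: 16.
Criminal history: 4 prior points → Category II (2-8).
Level 16 falls in the 15-17 band.
Grid: Level 15-17 × Category II = 48-61 months.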